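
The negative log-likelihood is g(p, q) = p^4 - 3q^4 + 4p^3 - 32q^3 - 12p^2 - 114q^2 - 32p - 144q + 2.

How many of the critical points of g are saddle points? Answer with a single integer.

5

g separates as a function of p plus a function of q, so ∇g=0 decouples.
∂g/∂p = 4(p - 2)(p + 1)(p + 4) = 0 at p ∈ {-4, -1, 2}; ∂g/∂q = -12(q + 1)(q + 3)(q + 4) = 0 at q ∈ {-4, -3, -1}.
The Hessian is diagonal: diag(g_pp, g_qq). Second derivatives: g_pp(-4)=72, g_pp(-1)=-36, g_pp(2)=72; g_qq(-4)=-36, g_qq(-3)=24, g_qq(-1)=-72.
Saddle points occur where the two diagonal entries have opposite signs: (-4, -4), (-4, -1), (-1, -3), (2, -4), (2, -1). Count: 5.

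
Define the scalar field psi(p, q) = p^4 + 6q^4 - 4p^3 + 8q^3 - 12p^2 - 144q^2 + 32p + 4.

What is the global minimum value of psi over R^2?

psi(p,q) separates as A(p) + B(q) + 4, so its minimum is min A + min B + 4.
A'(p) = 4(p - 4)(p - 1)(p + 2) vanishes at p ∈ {-2, 1, 4}; B'(q) = 24q(q - 3)(q + 4) vanishes at q ∈ {-4, 0, 3}.
Local minima of A (where A''>0): A(-2)=-64, A(4)=-64. Local minima of B: B(-4)=-1280, B(3)=-594.
So the global minimum of psi is A(-2) + B(-4) + 4 = -64 − 1280 + 4 = -1340, attained at (-2, -4).

-1340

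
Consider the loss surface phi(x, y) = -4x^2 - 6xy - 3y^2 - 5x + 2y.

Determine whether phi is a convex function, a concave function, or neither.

concave

phi is quadratic, so its Hessian is the constant matrix H = [[-8, -6], [-6, -6]].
det(H) = 12, tr(H) = -14.
det(H) > 0 and tr(H) < 0, so H is negative definite everywhere: concave.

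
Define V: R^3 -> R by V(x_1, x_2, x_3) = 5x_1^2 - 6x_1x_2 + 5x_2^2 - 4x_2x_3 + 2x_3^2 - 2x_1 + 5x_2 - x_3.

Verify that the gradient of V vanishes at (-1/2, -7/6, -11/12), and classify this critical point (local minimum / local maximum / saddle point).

local minimum

∇V = (10x_1 - 6x_2 - 2, -6x_1 + 10x_2 - 4x_3 + 5, -4x_2 + 4x_3 - 1); substituting (-1/2, -7/6, -11/12) gives ∇V = (0, 0, 0), so (-1/2, -7/6, -11/12) is indeed a critical point.
The Hessian is constant: H = [[10, -6, 0], [-6, 10, -4], [0, -4, 4]].
Leading principal minors: Δ₁ = 10, Δ₂ = 64, Δ₃ = 96.
All leading minors are positive, so H is positive definite: a local minimum.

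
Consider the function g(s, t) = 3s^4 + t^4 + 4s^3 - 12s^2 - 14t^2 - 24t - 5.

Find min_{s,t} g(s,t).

g(s,t) separates as P(s) + Q(t) − 5, so its minimum is min P + min Q − 5.
P'(s) = 12s(s - 1)(s + 2) vanishes at s ∈ {-2, 0, 1}; Q'(t) = 4(t - 3)(t + 1)(t + 2) vanishes at t ∈ {-2, -1, 3}.
Local minima of P (where P''>0): P(-2)=-32, P(1)=-5. Local minima of Q: Q(-2)=8, Q(3)=-117.
So the global minimum of g is P(-2) + Q(3) − 5 = -32 − 117 − 5 = -154, attained at (-2, 3).

-154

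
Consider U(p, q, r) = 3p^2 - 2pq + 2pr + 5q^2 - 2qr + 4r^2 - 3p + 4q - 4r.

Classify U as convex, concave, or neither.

convex

U is quadratic, so its Hessian is the constant matrix H = [[6, -2, 2], [-2, 10, -2], [2, -2, 8]].
Leading principal minors: 6, 56, 400.
All positive ⇒ H ≻ 0 ⇒ convex.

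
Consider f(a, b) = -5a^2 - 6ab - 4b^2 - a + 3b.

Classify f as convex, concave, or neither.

f is quadratic, so its Hessian is the constant matrix H = [[-10, -6], [-6, -8]].
det(H) = 44, tr(H) = -18.
det(H) > 0 and tr(H) < 0, so H is negative definite everywhere: concave.

concave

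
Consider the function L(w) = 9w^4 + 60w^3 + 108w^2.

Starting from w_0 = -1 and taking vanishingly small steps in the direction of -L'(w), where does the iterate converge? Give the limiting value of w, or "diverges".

L'(w) = 36w(w + 2)(w + 3), so L'(-1) = -72.
Gradient descent moves in the -L' direction, i.e. w is increasing.
The nearest critical point in that direction is w = 0, where L'' = 216 > 0 (a local minimum). The iterate converges there.

0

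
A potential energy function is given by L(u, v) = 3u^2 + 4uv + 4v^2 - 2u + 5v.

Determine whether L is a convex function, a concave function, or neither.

convex

L is quadratic, so its Hessian is the constant matrix H = [[6, 4], [4, 8]].
det(H) = 32, tr(H) = 14.
det(H) > 0 and tr(H) > 0, so H is positive definite everywhere: convex.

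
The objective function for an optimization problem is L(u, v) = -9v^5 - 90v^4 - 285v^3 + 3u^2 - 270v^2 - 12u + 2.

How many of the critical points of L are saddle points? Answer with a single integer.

L separates as a function of u plus a function of v, so ∇L=0 decouples.
∂L/∂u = 6(u - 2) = 0 at u ∈ {2}; ∂L/∂v = -45v(v + 1)(v + 3)(v + 4) = 0 at v ∈ {-4, -3, -1, 0}.
The Hessian is diagonal: diag(L_uu, L_vv). Second derivatives: L_uu(2)=6; L_vv(-4)=540, L_vv(-3)=-270, L_vv(-1)=270, L_vv(0)=-540.
Saddle points occur where the two diagonal entries have opposite signs: (2, -3), (2, 0). Count: 2.

2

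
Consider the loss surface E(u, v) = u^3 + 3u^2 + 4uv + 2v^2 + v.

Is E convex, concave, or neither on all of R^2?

The term u^3 is cubic, so the Hessian is not constant.
∂²E/∂u² = 6u + 6, which takes both signs as u varies (negative for sufficiently negative u). A diagonal entry of the Hessian changing sign means the Hessian is neither positive- nor negative-semidefinite on all of R^2.

neither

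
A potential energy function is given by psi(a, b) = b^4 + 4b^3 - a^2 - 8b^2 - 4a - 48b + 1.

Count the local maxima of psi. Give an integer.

1

psi separates as a function of a plus a function of b, so ∇psi=0 decouples.
∂psi/∂a = -2(a + 2) = 0 at a ∈ {-2}; ∂psi/∂b = 4(b - 2)(b + 2)(b + 3) = 0 at b ∈ {-3, -2, 2}.
The Hessian is diagonal: diag(psi_aa, psi_bb). Second derivatives: psi_aa(-2)=-2; psi_bb(-3)=20, psi_bb(-2)=-16, psi_bb(2)=80.
Local maxima occur where both diagonal entries negative: (-2, -2). Count: 1.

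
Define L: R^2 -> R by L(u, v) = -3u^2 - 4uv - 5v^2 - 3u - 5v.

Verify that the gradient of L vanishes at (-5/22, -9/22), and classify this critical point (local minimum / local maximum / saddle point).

local maximum

∇L = (-6u - 4v - 3, -4u - 10v - 5); substituting (-5/22, -9/22) gives ∇L = (0, 0), so (-5/22, -9/22) is indeed a critical point.
The Hessian of L is constant: H = [[-6, -4], [-4, -10]].
det(H) = (-6)·(-10) − (-4)² = 44.
det(H) > 0 and tr(H) = -16 < 0, so H is negative definite and the point is a local maximum.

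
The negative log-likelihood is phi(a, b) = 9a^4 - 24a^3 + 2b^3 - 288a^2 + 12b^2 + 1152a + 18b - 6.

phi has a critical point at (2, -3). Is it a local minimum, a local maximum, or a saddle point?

local maximum

The mixed partial ∂²phi/∂a∂b is 0, so the Hessian at any point is diag(phi_aa, phi_bb) = diag(36(3a^2 - 4a - 16), 12(b + 2)).
At (2, -3): H = diag(-432, -12).
Both eigenvalues are negative, so H is negative definite: a local maximum.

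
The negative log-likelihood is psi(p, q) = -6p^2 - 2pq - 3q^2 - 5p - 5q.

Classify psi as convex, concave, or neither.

psi is quadratic, so its Hessian is the constant matrix H = [[-12, -2], [-2, -6]].
det(H) = 68, tr(H) = -18.
det(H) > 0 and tr(H) < 0, so H is negative definite everywhere: concave.

concave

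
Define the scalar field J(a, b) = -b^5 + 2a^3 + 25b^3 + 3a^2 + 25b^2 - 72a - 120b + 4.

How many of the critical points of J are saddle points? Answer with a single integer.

J separates as a function of a plus a function of b, so ∇J=0 decouples.
∂J/∂a = 6(a - 3)(a + 4) = 0 at a ∈ {-4, 3}; ∂J/∂b = -5(b - 4)(b - 1)(b + 2)(b + 3) = 0 at b ∈ {-3, -2, 1, 4}.
The Hessian is diagonal: diag(J_aa, J_bb). Second derivatives: J_aa(-4)=-42, J_aa(3)=42; J_bb(-3)=140, J_bb(-2)=-90, J_bb(1)=180, J_bb(4)=-630.
Saddle points occur where the two diagonal entries have opposite signs: (-4, -3), (-4, 1), (3, -2), (3, 4). Count: 4.

4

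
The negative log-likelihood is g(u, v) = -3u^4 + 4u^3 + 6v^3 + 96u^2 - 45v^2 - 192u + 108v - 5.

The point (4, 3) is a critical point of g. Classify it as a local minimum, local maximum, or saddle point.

saddle point

The mixed partial ∂²g/∂u∂v is 0, so the Hessian at any point is diag(g_uu, g_vv) = diag(12(-3u^2 + 2u + 16), 18(2v - 5)).
At (4, 3): H = diag(-288, 18).
The eigenvalues have opposite signs, so H is indefinite: a saddle point.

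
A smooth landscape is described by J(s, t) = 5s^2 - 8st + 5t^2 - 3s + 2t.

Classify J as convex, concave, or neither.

J is quadratic, so its Hessian is the constant matrix H = [[10, -8], [-8, 10]].
det(H) = 36, tr(H) = 20.
det(H) > 0 and tr(H) > 0, so H is positive definite everywhere: convex.

convex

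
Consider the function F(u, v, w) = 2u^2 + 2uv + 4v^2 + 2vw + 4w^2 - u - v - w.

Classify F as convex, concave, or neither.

F is quadratic, so its Hessian is the constant matrix H = [[4, 2, 0], [2, 8, 2], [0, 2, 8]].
Leading principal minors: 4, 28, 208.
All positive ⇒ H ≻ 0 ⇒ convex.

convex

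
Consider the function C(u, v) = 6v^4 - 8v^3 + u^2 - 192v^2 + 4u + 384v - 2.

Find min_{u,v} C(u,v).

-2566

C(u,v) separates as P(u) + Q(v) − 2, so its minimum is min P + min Q − 2.
P'(u) = 2u + 4 vanishes at u ∈ {-2}; Q'(v) = 24(v - 4)(v - 1)(v + 4) vanishes at v ∈ {-4, 1, 4}.
Local minima of P (where P''>0): P(-2)=-4. Local minima of Q: Q(-4)=-2560, Q(4)=-512.
So the global minimum of C is P(-2) + Q(-4) − 2 = -4 − 2560 − 2 = -2566, attained at (-2, -4).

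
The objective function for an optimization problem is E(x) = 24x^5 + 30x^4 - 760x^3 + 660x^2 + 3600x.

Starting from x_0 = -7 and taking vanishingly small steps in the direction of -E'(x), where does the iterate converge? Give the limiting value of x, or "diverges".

diverges

E'(x) = 120(x - 3)(x - 2)(x + 1)(x + 5), so E'(-7) = 129600.
Gradient descent moves in the -E' direction, i.e. x is decreasing.
There is no critical point below x=-7, and E' keeps the same sign, so the iterate runs off to −∞.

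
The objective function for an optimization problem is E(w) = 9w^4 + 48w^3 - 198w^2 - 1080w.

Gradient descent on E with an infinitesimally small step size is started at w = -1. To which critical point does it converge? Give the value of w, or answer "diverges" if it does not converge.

3

E'(w) = 36(w - 3)(w + 2)(w + 5), so E'(-1) = -576.
Gradient descent moves in the -E' direction, i.e. w is increasing.
The nearest critical point in that direction is w = 3, where E'' = 1440 > 0 (a local minimum). The iterate converges there.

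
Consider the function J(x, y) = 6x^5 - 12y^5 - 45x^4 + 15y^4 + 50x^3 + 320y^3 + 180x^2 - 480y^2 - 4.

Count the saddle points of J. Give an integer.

8

J separates as a function of x plus a function of y, so ∇J=0 decouples.
∂J/∂x = 30x(x - 4)(x - 3)(x + 1) = 0 at x ∈ {-1, 0, 3, 4}; ∂J/∂y = -60y(y - 4)(y - 1)(y + 4) = 0 at y ∈ {-4, 0, 1, 4}.
The Hessian is diagonal: diag(J_xx, J_yy). Second derivatives: J_xx(-1)=-600, J_xx(0)=360, J_xx(3)=-360, J_xx(4)=600; J_yy(-4)=9600, J_yy(0)=-960, J_yy(1)=900, J_yy(4)=-5760.
Saddle points occur where the two diagonal entries have opposite signs: (-1, -4), (-1, 1), (0, 0), (0, 4), (3, -4), (3, 1), (4, 0), (4, 4). Count: 8.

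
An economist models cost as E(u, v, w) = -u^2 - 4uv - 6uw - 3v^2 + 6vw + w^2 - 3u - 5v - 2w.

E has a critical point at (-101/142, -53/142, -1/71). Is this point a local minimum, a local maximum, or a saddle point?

saddle point

The Hessian is constant: H = [[-2, -4, -6], [-4, -6, 6], [-6, 6, 2]].
Leading principal minors: Δ₁ = -2, Δ₂ = -4, Δ₃ = 568.
The minors fit neither the all-positive nor the alternating-sign pattern, so H is indefinite: a saddle point.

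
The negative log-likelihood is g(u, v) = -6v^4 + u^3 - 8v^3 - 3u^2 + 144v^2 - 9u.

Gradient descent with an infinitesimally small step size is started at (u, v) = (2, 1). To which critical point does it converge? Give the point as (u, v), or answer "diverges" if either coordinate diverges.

(3, 0)

g is separable, so gradient descent decouples: u follows -∂g/∂u, v follows -∂g/∂v.
∂g/∂u = 3(u - 3)(u + 1); at u=2 this is -9, so u increases.
∂g/∂v = -24v(v - 3)(v + 4); at v=1 this is 240, so v decreases.
u converges to its nearest critical value 3 (a local min of the u-part); v converges to 0. The iterate converges to (3, 0).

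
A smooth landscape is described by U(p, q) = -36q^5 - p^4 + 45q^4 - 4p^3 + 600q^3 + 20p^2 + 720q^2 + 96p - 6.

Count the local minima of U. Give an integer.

2

U separates as a function of p plus a function of q, so ∇U=0 decouples.
∂U/∂p = -4(p - 3)(p + 2)(p + 4) = 0 at p ∈ {-4, -2, 3}; ∂U/∂q = -180q(q - 4)(q + 1)(q + 2) = 0 at q ∈ {-2, -1, 0, 4}.
The Hessian is diagonal: diag(U_pp, U_qq). Second derivatives: U_pp(-4)=-56, U_pp(-2)=40, U_pp(3)=-140; U_qq(-2)=2160, U_qq(-1)=-900, U_qq(0)=1440, U_qq(4)=-21600.
Local minima occur where both diagonal entries positive: (-2, -2), (-2, 0). Count: 2.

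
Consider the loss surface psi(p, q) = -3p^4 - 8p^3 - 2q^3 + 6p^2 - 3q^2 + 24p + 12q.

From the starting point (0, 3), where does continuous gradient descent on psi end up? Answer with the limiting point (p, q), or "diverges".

diverges

psi is separable, so gradient descent decouples: p follows -∂psi/∂p, q follows -∂psi/∂q.
∂psi/∂p = -12(p - 1)(p + 1)(p + 2); at p=0 this is 24, so p decreases.
∂psi/∂q = -6(q - 1)(q + 2); at q=3 this is -60, so q increases.
The q-coordinate has no critical point in that direction and runs off to infinity.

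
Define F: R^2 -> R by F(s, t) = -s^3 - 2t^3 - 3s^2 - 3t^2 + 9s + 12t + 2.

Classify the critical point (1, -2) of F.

saddle point

The mixed partial ∂²F/∂s∂t is 0, so the Hessian at any point is diag(F_ss, F_tt) = diag(-6(s + 1), -6(2t + 1)).
At (1, -2): H = diag(-12, 18).
The eigenvalues have opposite signs, so H is indefinite: a saddle point.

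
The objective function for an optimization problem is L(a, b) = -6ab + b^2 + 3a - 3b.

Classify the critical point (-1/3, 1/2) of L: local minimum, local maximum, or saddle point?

The Hessian of L is constant: H = [[0, -6], [-6, 2]].
det(H) = 0·2 − (-6)² = -36.
Since det(H) < 0, H is indefinite and the critical point is a saddle point.

saddle point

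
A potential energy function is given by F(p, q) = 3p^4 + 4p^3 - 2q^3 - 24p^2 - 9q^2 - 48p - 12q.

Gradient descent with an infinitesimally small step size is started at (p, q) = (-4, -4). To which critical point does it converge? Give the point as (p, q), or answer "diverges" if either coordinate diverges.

F is separable, so gradient descent decouples: p follows -∂F/∂p, q follows -∂F/∂q.
∂F/∂p = 12(p - 2)(p + 1)(p + 2); at p=-4 this is -432, so p increases.
∂F/∂q = -6(q + 1)(q + 2); at q=-4 this is -36, so q increases.
p converges to its nearest critical value -2 (a local min of the p-part); q converges to -2. The iterate converges to (-2, -2).

(-2, -2)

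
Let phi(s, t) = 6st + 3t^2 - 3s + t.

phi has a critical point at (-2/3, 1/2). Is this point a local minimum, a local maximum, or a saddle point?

The Hessian of phi is constant: H = [[0, 6], [6, 6]].
det(H) = 0·6 − 6² = -36.
Since det(H) < 0, H is indefinite and the critical point is a saddle point.

saddle point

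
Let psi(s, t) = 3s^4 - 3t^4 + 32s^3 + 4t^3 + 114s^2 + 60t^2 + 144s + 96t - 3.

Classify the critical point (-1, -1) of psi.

The mixed partial ∂²psi/∂s∂t is 0, so the Hessian at any point is diag(psi_ss, psi_tt) = diag(12(3s^2 + 16s + 19), 12(-3t^2 + 2t + 10)).
At (-1, -1): H = diag(72, 60).
Both eigenvalues are positive, so H is positive definite: a local minimum.

local minimum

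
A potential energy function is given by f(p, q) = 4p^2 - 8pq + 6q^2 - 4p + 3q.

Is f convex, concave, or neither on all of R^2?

f is quadratic, so its Hessian is the constant matrix H = [[8, -8], [-8, 12]].
det(H) = 32, tr(H) = 20.
det(H) > 0 and tr(H) > 0, so H is positive definite everywhere: convex.

convex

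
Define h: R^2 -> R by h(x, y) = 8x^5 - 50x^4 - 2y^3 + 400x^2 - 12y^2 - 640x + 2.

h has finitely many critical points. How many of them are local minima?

2

h separates as a function of x plus a function of y, so ∇h=0 decouples.
∂h/∂x = 40(x - 4)(x - 2)(x - 1)(x + 2) = 0 at x ∈ {-2, 1, 2, 4}; ∂h/∂y = -6y(y + 4) = 0 at y ∈ {-4, 0}.
The Hessian is diagonal: diag(h_xx, h_yy). Second derivatives: h_xx(-2)=-2880, h_xx(1)=360, h_xx(2)=-320, h_xx(4)=1440; h_yy(-4)=24, h_yy(0)=-24.
Local minima occur where both diagonal entries positive: (1, -4), (4, -4). Count: 2.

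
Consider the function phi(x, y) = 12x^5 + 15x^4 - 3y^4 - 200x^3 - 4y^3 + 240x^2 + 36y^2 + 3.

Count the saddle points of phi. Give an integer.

phi separates as a function of x plus a function of y, so ∇phi=0 decouples.
∂phi/∂x = 60x(x - 2)(x - 1)(x + 4) = 0 at x ∈ {-4, 0, 1, 2}; ∂phi/∂y = -12y(y - 2)(y + 3) = 0 at y ∈ {-3, 0, 2}.
The Hessian is diagonal: diag(phi_xx, phi_yy). Second derivatives: phi_xx(-4)=-7200, phi_xx(0)=480, phi_xx(1)=-300, phi_xx(2)=720; phi_yy(-3)=-180, phi_yy(0)=72, phi_yy(2)=-120.
Saddle points occur where the two diagonal entries have opposite signs: (-4, 0), (0, -3), (0, 2), (1, 0), (2, -3), (2, 2). Count: 6.

6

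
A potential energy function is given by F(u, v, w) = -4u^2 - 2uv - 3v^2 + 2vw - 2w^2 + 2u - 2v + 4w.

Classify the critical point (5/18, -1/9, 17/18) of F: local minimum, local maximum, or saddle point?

The Hessian is constant: H = [[-8, -2, 0], [-2, -6, 2], [0, 2, -4]].
Leading principal minors: Δ₁ = -8, Δ₂ = 44, Δ₃ = -144.
The minors alternate sign starting negative (−, +, −), so H is negative definite: a local maximum.

local maximum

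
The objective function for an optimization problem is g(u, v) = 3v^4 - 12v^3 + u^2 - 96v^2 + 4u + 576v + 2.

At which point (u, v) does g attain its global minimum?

(-2, -4)

g(u,v) separates as P(u) + Q(v) + 2, so its minimum is min P + min Q + 2.
P'(u) = 2u + 4 vanishes at u ∈ {-2}; Q'(v) = 12(v - 4)(v - 3)(v + 4) vanishes at v ∈ {-4, 3, 4}.
Local minima of P (where P''>0): P(-2)=-4. Local minima of Q: Q(-4)=-2304, Q(4)=768.
So the global minimum of g is P(-2) + Q(-4) + 2 = -4 − 2304 + 2 = -2306, attained at (-2, -4).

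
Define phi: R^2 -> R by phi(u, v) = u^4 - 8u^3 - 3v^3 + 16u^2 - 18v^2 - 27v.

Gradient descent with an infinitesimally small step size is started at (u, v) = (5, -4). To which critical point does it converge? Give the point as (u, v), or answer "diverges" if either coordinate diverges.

phi is separable, so gradient descent decouples: u follows -∂phi/∂u, v follows -∂phi/∂v.
∂phi/∂u = 4u(u - 4)(u - 2); at u=5 this is 60, so u decreases.
∂phi/∂v = -9(v + 1)(v + 3); at v=-4 this is -27, so v increases.
u converges to its nearest critical value 4 (a local min of the u-part); v converges to -3. The iterate converges to (4, -3).

(4, -3)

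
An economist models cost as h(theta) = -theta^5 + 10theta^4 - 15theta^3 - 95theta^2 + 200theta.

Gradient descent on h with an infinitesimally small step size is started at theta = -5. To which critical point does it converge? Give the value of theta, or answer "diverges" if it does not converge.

h'(theta) = -5(theta - 5)(theta - 4)(theta - 1)(theta + 2), so h'(-5) = -8100.
Gradient descent moves in the -h' direction, i.e. theta is increasing.
The nearest critical point in that direction is theta = -2, where h'' = 630 > 0 (a local minimum). The iterate converges there.

-2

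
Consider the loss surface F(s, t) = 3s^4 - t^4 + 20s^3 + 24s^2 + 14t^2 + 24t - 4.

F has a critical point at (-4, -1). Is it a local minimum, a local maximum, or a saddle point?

local minimum

The mixed partial ∂²F/∂s∂t is 0, so the Hessian at any point is diag(F_ss, F_tt) = diag(12(3s^2 + 10s + 4), 4(-3t^2 + 7)).
At (-4, -1): H = diag(144, 16).
Both eigenvalues are positive, so H is positive definite: a local minimum.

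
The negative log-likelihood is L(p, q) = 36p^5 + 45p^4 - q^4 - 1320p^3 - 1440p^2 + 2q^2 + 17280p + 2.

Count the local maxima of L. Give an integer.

L separates as a function of p plus a function of q, so ∇L=0 decouples.
∂L/∂p = 180(p - 4)(p - 2)(p + 3)(p + 4) = 0 at p ∈ {-4, -3, 2, 4}; ∂L/∂q = -4q(q - 1)(q + 1) = 0 at q ∈ {-1, 0, 1}.
The Hessian is diagonal: diag(L_pp, L_qq). Second derivatives: L_pp(-4)=-8640, L_pp(-3)=6300, L_pp(2)=-10800, L_pp(4)=20160; L_qq(-1)=-8, L_qq(0)=4, L_qq(1)=-8.
Local maxima occur where both diagonal entries negative: (-4, -1), (-4, 1), (2, -1), (2, 1). Count: 4.

4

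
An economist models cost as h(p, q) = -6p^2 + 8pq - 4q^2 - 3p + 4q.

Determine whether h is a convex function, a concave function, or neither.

concave

h is quadratic, so its Hessian is the constant matrix H = [[-12, 8], [8, -8]].
det(H) = 32, tr(H) = -20.
det(H) > 0 and tr(H) < 0, so H is negative definite everywhere: concave.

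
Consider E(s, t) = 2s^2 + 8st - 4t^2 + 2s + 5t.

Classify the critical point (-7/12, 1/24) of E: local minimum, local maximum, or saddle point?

The Hessian of E is constant: H = [[4, 8], [8, -8]].
det(H) = 4·(-8) − 8² = -96.
Since det(H) < 0, H is indefinite and the critical point is a saddle point.

saddle point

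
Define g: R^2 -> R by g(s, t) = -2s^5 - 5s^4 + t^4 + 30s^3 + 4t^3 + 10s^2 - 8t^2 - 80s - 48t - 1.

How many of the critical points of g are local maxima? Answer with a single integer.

g separates as a function of s plus a function of t, so ∇g=0 decouples.
∂g/∂s = -10(s - 2)(s - 1)(s + 1)(s + 4) = 0 at s ∈ {-4, -1, 1, 2}; ∂g/∂t = 4(t - 2)(t + 2)(t + 3) = 0 at t ∈ {-3, -2, 2}.
The Hessian is diagonal: diag(g_ss, g_tt). Second derivatives: g_ss(-4)=900, g_ss(-1)=-180, g_ss(1)=100, g_ss(2)=-180; g_tt(-3)=20, g_tt(-2)=-16, g_tt(2)=80.
Local maxima occur where both diagonal entries negative: (-1, -2), (2, -2). Count: 2.

2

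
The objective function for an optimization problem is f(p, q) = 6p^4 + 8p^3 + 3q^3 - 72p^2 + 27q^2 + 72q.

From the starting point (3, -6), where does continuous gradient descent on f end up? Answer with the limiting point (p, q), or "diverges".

f is separable, so gradient descent decouples: p follows -∂f/∂p, q follows -∂f/∂q.
∂f/∂p = 24p(p - 2)(p + 3); at p=3 this is 432, so p decreases.
∂f/∂q = 9(q + 2)(q + 4); at q=-6 this is 72, so q decreases.
The q-coordinate has no critical point in that direction and runs off to infinity.

diverges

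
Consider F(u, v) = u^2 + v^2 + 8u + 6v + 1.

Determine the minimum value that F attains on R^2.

-24

F(u,v) separates as P(u) + Q(v) + 1, so its minimum is min P + min Q + 1.
P'(u) = 2u + 8 vanishes at u ∈ {-4}; Q'(v) = 2v + 6 vanishes at v ∈ {-3}.
Local minima of P (where P''>0): P(-4)=-16. Local minima of Q: Q(-3)=-9.
So the global minimum of F is P(-4) + Q(-3) + 1 = -16 − 9 + 1 = -24, attained at (-4, -3).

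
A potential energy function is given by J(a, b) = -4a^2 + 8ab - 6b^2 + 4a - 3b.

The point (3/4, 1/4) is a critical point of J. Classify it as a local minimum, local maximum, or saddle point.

local maximum

The Hessian of J is constant: H = [[-8, 8], [8, -12]].
det(H) = (-8)·(-12) − 8² = 32.
det(H) > 0 and tr(H) = -20 < 0, so H is negative definite and the point is a local maximum.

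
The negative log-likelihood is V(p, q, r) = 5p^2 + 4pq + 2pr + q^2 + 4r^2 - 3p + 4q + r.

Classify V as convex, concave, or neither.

V is quadratic, so its Hessian is the constant matrix H = [[10, 4, 2], [4, 2, 0], [2, 0, 8]].
Leading principal minors: 10, 4, 24.
All positive ⇒ H ≻ 0 ⇒ convex.

convex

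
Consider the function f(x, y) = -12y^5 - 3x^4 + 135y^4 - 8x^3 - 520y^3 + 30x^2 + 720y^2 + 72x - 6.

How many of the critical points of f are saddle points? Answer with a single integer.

f separates as a function of x plus a function of y, so ∇f=0 decouples.
∂f/∂x = -12(x - 2)(x + 1)(x + 3) = 0 at x ∈ {-3, -1, 2}; ∂f/∂y = -60y(y - 4)(y - 3)(y - 2) = 0 at y ∈ {0, 2, 3, 4}.
The Hessian is diagonal: diag(f_xx, f_yy). Second derivatives: f_xx(-3)=-120, f_xx(-1)=72, f_xx(2)=-180; f_yy(0)=1440, f_yy(2)=-240, f_yy(3)=180, f_yy(4)=-480.
Saddle points occur where the two diagonal entries have opposite signs: (-3, 0), (-3, 3), (-1, 2), (-1, 4), (2, 0), (2, 3). Count: 6.

6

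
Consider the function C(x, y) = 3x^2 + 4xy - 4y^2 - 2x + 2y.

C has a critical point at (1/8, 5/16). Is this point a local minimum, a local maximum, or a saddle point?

saddle point

The Hessian of C is constant: H = [[6, 4], [4, -8]].
det(H) = 6·(-8) − 4² = -64.
Since det(H) < 0, H is indefinite and the critical point is a saddle point.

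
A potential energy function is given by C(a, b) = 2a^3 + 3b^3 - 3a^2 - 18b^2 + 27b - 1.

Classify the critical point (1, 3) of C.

The mixed partial ∂²C/∂a∂b is 0, so the Hessian at any point is diag(C_aa, C_bb) = diag(6(2a - 1), 18(b - 2)).
At (1, 3): H = diag(6, 18).
Both eigenvalues are positive, so H is positive definite: a local minimum.

local minimum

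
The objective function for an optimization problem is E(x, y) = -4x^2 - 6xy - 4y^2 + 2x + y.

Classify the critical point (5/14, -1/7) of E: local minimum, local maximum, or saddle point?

The Hessian of E is constant: H = [[-8, -6], [-6, -8]].
det(H) = (-8)·(-8) − (-6)² = 28.
det(H) > 0 and tr(H) = -16 < 0, so H is negative definite and the point is a local maximum.

local maximum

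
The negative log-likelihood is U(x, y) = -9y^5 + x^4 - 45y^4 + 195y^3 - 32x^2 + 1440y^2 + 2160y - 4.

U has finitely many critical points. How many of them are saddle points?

U separates as a function of x plus a function of y, so ∇U=0 decouples.
∂U/∂x = 4x(x - 4)(x + 4) = 0 at x ∈ {-4, 0, 4}; ∂U/∂y = -45(y - 4)(y + 1)(y + 3)(y + 4) = 0 at y ∈ {-4, -3, -1, 4}.
The Hessian is diagonal: diag(U_xx, U_yy). Second derivatives: U_xx(-4)=128, U_xx(0)=-64, U_xx(4)=128; U_yy(-4)=1080, U_yy(-3)=-630, U_yy(-1)=1350, U_yy(4)=-12600.
Saddle points occur where the two diagonal entries have opposite signs: (-4, -3), (-4, 4), (0, -4), (0, -1), (4, -3), (4, 4). Count: 6.

6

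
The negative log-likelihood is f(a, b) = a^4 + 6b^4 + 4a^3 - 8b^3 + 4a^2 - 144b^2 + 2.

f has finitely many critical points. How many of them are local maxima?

f separates as a function of a plus a function of b, so ∇f=0 decouples.
∂f/∂a = 4a(a + 1)(a + 2) = 0 at a ∈ {-2, -1, 0}; ∂f/∂b = 24b(b - 4)(b + 3) = 0 at b ∈ {-3, 0, 4}.
The Hessian is diagonal: diag(f_aa, f_bb). Second derivatives: f_aa(-2)=8, f_aa(-1)=-4, f_aa(0)=8; f_bb(-3)=504, f_bb(0)=-288, f_bb(4)=672.
Local maxima occur where both diagonal entries negative: (-1, 0). Count: 1.

1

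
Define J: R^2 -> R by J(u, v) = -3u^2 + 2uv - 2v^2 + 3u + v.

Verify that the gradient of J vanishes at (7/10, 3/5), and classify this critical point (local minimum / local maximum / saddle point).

∇J = (-6u + 2v + 3, 2u - 4v + 1); substituting (7/10, 3/5) gives ∇J = (0, 0), so (7/10, 3/5) is indeed a critical point.
The Hessian of J is constant: H = [[-6, 2], [2, -4]].
det(H) = (-6)·(-4) − 2² = 20.
det(H) > 0 and tr(H) = -10 < 0, so H is negative definite and the point is a local maximum.

local maximum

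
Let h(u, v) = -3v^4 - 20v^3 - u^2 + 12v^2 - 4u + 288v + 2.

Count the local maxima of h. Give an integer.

2

h separates as a function of u plus a function of v, so ∇h=0 decouples.
∂h/∂u = -2(u + 2) = 0 at u ∈ {-2}; ∂h/∂v = -12(v - 2)(v + 3)(v + 4) = 0 at v ∈ {-4, -3, 2}.
The Hessian is diagonal: diag(h_uu, h_vv). Second derivatives: h_uu(-2)=-2; h_vv(-4)=-72, h_vv(-3)=60, h_vv(2)=-360.
Local maxima occur where both diagonal entries negative: (-2, -4), (-2, 2). Count: 2.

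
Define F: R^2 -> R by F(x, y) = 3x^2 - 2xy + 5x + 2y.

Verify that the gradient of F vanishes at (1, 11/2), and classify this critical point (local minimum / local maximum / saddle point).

saddle point

∇F = (6x - 2y + 5, -2x + 2); substituting (1, 11/2) gives ∇F = (0, 0), so (1, 11/2) is indeed a critical point.
The Hessian of F is constant: H = [[6, -2], [-2, 0]].
det(H) = 6·0 − (-2)² = -4.
Since det(H) < 0, H is indefinite and the critical point is a saddle point.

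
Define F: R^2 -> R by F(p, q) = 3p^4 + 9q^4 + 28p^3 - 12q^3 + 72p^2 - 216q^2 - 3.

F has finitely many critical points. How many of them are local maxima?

F separates as a function of p plus a function of q, so ∇F=0 decouples.
∂F/∂p = 12p(p + 3)(p + 4) = 0 at p ∈ {-4, -3, 0}; ∂F/∂q = 36q(q - 4)(q + 3) = 0 at q ∈ {-3, 0, 4}.
The Hessian is diagonal: diag(F_pp, F_qq). Second derivatives: F_pp(-4)=48, F_pp(-3)=-36, F_pp(0)=144; F_qq(-3)=756, F_qq(0)=-432, F_qq(4)=1008.
Local maxima occur where both diagonal entries negative: (-3, 0). Count: 1.

1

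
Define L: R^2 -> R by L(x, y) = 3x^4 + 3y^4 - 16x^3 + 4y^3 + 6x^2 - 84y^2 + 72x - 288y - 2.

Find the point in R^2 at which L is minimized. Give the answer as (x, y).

(-1, 4)

L(x,y) separates as P(x) + Q(y) − 2, so its minimum is min P + min Q − 2.
P'(x) = 12(x - 3)(x - 2)(x + 1) vanishes at x ∈ {-1, 2, 3}; Q'(y) = 12(y - 4)(y + 2)(y + 3) vanishes at y ∈ {-3, -2, 4}.
Local minima of P (where P''>0): P(-1)=-47, P(3)=81. Local minima of Q: Q(-3)=243, Q(4)=-1472.
So the global minimum of L is P(-1) + Q(4) − 2 = -47 − 1472 − 2 = -1521, attained at (-1, 4).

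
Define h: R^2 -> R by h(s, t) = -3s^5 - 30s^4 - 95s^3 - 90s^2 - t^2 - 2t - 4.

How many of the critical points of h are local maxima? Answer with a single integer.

h separates as a function of s plus a function of t, so ∇h=0 decouples.
∂h/∂s = -15s(s + 1)(s + 3)(s + 4) = 0 at s ∈ {-4, -3, -1, 0}; ∂h/∂t = -2(t + 1) = 0 at t ∈ {-1}.
The Hessian is diagonal: diag(h_ss, h_tt). Second derivatives: h_ss(-4)=180, h_ss(-3)=-90, h_ss(-1)=90, h_ss(0)=-180; h_tt(-1)=-2.
Local maxima occur where both diagonal entries negative: (-3, -1), (0, -1). Count: 2.

2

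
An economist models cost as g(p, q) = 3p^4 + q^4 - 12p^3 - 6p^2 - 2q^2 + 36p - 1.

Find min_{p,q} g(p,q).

-29

g(p,q) separates as A(p) + B(q) − 1, so its minimum is min A + min B − 1.
A'(p) = 12(p - 3)(p - 1)(p + 1) vanishes at p ∈ {-1, 1, 3}; B'(q) = 4q(q - 1)(q + 1) vanishes at q ∈ {-1, 0, 1}.
Local minima of A (where A''>0): A(-1)=-27, A(3)=-27. Local minima of B: B(-1)=-1, B(1)=-1.
So the global minimum of g is A(-1) + B(-1) − 1 = -27 − 1 − 1 = -29, attained at (-1, -1).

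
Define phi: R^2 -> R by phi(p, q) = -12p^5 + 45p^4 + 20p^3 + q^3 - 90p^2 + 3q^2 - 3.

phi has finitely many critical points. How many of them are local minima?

phi separates as a function of p plus a function of q, so ∇phi=0 decouples.
∂phi/∂p = -60p(p - 3)(p - 1)(p + 1) = 0 at p ∈ {-1, 0, 1, 3}; ∂phi/∂q = 3q(q + 2) = 0 at q ∈ {-2, 0}.
The Hessian is diagonal: diag(phi_pp, phi_qq). Second derivatives: phi_pp(-1)=480, phi_pp(0)=-180, phi_pp(1)=240, phi_pp(3)=-1440; phi_qq(-2)=-6, phi_qq(0)=6.
Local minima occur where both diagonal entries positive: (-1, 0), (1, 0). Count: 2.

2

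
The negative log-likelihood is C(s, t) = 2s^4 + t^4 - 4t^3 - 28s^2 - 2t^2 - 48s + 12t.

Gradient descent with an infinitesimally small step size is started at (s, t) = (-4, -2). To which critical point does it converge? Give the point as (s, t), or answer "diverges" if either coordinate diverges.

C is separable, so gradient descent decouples: s follows -∂C/∂s, t follows -∂C/∂t.
∂C/∂s = 8(s - 3)(s + 1)(s + 2); at s=-4 this is -336, so s increases.
∂C/∂t = 4(t - 3)(t - 1)(t + 1); at t=-2 this is -60, so t increases.
s converges to its nearest critical value -2 (a local min of the s-part); t converges to -1. The iterate converges to (-2, -1).

(-2, -1)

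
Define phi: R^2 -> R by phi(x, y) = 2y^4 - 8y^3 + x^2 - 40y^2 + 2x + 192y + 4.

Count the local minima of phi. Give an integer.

phi separates as a function of x plus a function of y, so ∇phi=0 decouples.
∂phi/∂x = 2(x + 1) = 0 at x ∈ {-1}; ∂phi/∂y = 8(y - 4)(y - 2)(y + 3) = 0 at y ∈ {-3, 2, 4}.
The Hessian is diagonal: diag(phi_xx, phi_yy). Second derivatives: phi_xx(-1)=2; phi_yy(-3)=280, phi_yy(2)=-80, phi_yy(4)=112.
Local minima occur where both diagonal entries positive: (-1, -3), (-1, 4). Count: 2.

2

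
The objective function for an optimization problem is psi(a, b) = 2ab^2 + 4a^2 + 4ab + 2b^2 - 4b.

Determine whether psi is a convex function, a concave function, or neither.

The term 2ab^2 is cubic, so the Hessian is not constant.
∂²psi/∂b² = 4a + 4, which takes both signs as a varies (negative for sufficiently negative a). A diagonal entry of the Hessian changing sign means the Hessian is neither positive- nor negative-semidefinite on all of R^2.

neither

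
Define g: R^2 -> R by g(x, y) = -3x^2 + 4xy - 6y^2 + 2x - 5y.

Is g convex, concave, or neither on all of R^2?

g is quadratic, so its Hessian is the constant matrix H = [[-6, 4], [4, -12]].
det(H) = 56, tr(H) = -18.
det(H) > 0 and tr(H) < 0, so H is negative definite everywhere: concave.

concave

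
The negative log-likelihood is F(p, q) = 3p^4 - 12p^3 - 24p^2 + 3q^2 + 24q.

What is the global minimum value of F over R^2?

-432

F(p,q) separates as A(p) + B(q), so its minimum is min A + min B.
A'(p) = 12p(p - 4)(p + 1) vanishes at p ∈ {-1, 0, 4}; B'(q) = 6q + 24 vanishes at q ∈ {-4}.
Local minima of A (where A''>0): A(-1)=-9, A(4)=-384. Local minima of B: B(-4)=-48.
So the global minimum of F is A(4) + B(-4) = -384 − 48 = -432, attained at (4, -4).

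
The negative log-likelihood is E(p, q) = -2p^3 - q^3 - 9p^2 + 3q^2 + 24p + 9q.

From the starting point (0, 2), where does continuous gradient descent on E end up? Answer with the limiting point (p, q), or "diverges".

E is separable, so gradient descent decouples: p follows -∂E/∂p, q follows -∂E/∂q.
∂E/∂p = -6(p - 1)(p + 4); at p=0 this is 24, so p decreases.
∂E/∂q = -3(q - 3)(q + 1); at q=2 this is 9, so q decreases.
p converges to its nearest critical value -4 (a local min of the p-part); q converges to -1. The iterate converges to (-4, -1).

(-4, -1)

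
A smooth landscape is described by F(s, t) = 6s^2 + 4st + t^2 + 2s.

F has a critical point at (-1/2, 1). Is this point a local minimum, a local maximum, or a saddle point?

The Hessian of F is constant: H = [[12, 4], [4, 2]].
det(H) = 12·2 − 4² = 8.
det(H) > 0 and tr(H) = 14 > 0, so H is positive definite and the point is a local minimum.

local minimum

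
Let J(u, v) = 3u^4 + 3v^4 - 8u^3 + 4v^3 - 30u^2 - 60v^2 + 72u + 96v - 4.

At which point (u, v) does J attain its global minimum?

J(u,v) separates as P(u) + Q(v) − 4, so its minimum is min P + min Q − 4.
P'(u) = 12(u - 3)(u - 1)(u + 2) vanishes at u ∈ {-2, 1, 3}; Q'(v) = 12(v - 2)(v - 1)(v + 4) vanishes at v ∈ {-4, 1, 2}.
Local minima of P (where P''>0): P(-2)=-152, P(3)=-27. Local minima of Q: Q(-4)=-832, Q(2)=32.
So the global minimum of J is P(-2) + Q(-4) − 4 = -152 − 832 − 4 = -988, attained at (-2, -4).

(-2, -4)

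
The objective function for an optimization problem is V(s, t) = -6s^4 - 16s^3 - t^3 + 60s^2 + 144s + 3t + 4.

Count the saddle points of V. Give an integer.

3

V separates as a function of s plus a function of t, so ∇V=0 decouples.
∂V/∂s = -24(s - 2)(s + 1)(s + 3) = 0 at s ∈ {-3, -1, 2}; ∂V/∂t = -3(t - 1)(t + 1) = 0 at t ∈ {-1, 1}.
The Hessian is diagonal: diag(V_ss, V_tt). Second derivatives: V_ss(-3)=-240, V_ss(-1)=144, V_ss(2)=-360; V_tt(-1)=6, V_tt(1)=-6.
Saddle points occur where the two diagonal entries have opposite signs: (-3, -1), (-1, 1), (2, -1). Count: 3.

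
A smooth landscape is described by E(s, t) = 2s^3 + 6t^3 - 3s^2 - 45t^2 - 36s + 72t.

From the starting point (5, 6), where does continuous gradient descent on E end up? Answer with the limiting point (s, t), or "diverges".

E is separable, so gradient descent decouples: s follows -∂E/∂s, t follows -∂E/∂t.
∂E/∂s = 6(s - 3)(s + 2); at s=5 this is 84, so s decreases.
∂E/∂t = 18(t - 4)(t - 1); at t=6 this is 180, so t decreases.
s converges to its nearest critical value 3 (a local min of the s-part); t converges to 4. The iterate converges to (3, 4).

(3, 4)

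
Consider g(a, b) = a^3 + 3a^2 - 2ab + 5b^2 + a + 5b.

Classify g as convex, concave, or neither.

neither

The term a^3 is cubic, so the Hessian is not constant.
∂²g/∂a² = 6a + 6, which takes both signs as a varies (negative for sufficiently negative a). A diagonal entry of the Hessian changing sign means the Hessian is neither positive- nor negative-semidefinite on all of R^2.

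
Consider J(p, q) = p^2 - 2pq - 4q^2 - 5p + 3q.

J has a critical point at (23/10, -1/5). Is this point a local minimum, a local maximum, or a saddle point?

The Hessian of J is constant: H = [[2, -2], [-2, -8]].
det(H) = 2·(-8) − (-2)² = -20.
Since det(H) < 0, H is indefinite and the critical point is a saddle point.

saddle point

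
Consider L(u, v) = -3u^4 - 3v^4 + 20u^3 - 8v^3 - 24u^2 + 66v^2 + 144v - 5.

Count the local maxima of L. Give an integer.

L separates as a function of u plus a function of v, so ∇L=0 decouples.
∂L/∂u = -12u(u - 4)(u - 1) = 0 at u ∈ {0, 1, 4}; ∂L/∂v = -12(v - 3)(v + 1)(v + 4) = 0 at v ∈ {-4, -1, 3}.
The Hessian is diagonal: diag(L_uu, L_vv). Second derivatives: L_uu(0)=-48, L_uu(1)=36, L_uu(4)=-144; L_vv(-4)=-252, L_vv(-1)=144, L_vv(3)=-336.
Local maxima occur where both diagonal entries negative: (0, -4), (0, 3), (4, -4), (4, 3). Count: 4.

4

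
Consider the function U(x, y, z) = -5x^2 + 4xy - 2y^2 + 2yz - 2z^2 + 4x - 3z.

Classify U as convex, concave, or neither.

U is quadratic, so its Hessian is the constant matrix H = [[-10, 4, 0], [4, -4, 2], [0, 2, -4]].
Leading principal minors: -10, 24, -56.
Signs alternate −, +, − ⇒ H ≺ 0 ⇒ concave.

concave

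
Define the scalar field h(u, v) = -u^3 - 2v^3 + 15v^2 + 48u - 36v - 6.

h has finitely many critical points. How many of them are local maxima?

1

h separates as a function of u plus a function of v, so ∇h=0 decouples.
∂h/∂u = -3(u - 4)(u + 4) = 0 at u ∈ {-4, 4}; ∂h/∂v = -6(v - 3)(v - 2) = 0 at v ∈ {2, 3}.
The Hessian is diagonal: diag(h_uu, h_vv). Second derivatives: h_uu(-4)=24, h_uu(4)=-24; h_vv(2)=6, h_vv(3)=-6.
Local maxima occur where both diagonal entries negative: (4, 3). Count: 1.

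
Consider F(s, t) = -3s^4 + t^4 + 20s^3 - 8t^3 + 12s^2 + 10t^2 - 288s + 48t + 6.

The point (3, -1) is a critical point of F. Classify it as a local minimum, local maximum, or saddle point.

local minimum

The mixed partial ∂²F/∂s∂t is 0, so the Hessian at any point is diag(F_ss, F_tt) = diag(12(-3s^2 + 10s + 2), 4(3t^2 - 12t + 5)).
At (3, -1): H = diag(60, 80).
Both eigenvalues are positive, so H is positive definite: a local minimum.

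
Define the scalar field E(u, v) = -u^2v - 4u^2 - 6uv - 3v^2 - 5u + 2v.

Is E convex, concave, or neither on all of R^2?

The term -u^2v is cubic, so the Hessian is not constant.
∂²E/∂u² = -2v - 8, which takes both signs as v varies (negative for sufficiently large v). A diagonal entry of the Hessian changing sign means the Hessian is neither positive- nor negative-semidefinite on all of R^2.

neither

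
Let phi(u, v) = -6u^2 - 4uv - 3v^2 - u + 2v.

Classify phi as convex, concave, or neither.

phi is quadratic, so its Hessian is the constant matrix H = [[-12, -4], [-4, -6]].
det(H) = 56, tr(H) = -18.
det(H) > 0 and tr(H) < 0, so H is negative definite everywhere: concave.

concave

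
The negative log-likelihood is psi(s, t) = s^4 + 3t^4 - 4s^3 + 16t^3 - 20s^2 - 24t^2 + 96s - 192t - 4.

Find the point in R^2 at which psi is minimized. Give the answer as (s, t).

psi(s,t) separates as P(s) + Q(t) − 4, so its minimum is min P + min Q − 4.
P'(s) = 4(s - 4)(s - 2)(s + 3) vanishes at s ∈ {-3, 2, 4}; Q'(t) = 12(t - 2)(t + 2)(t + 4) vanishes at t ∈ {-4, -2, 2}.
Local minima of P (where P''>0): P(-3)=-279, P(4)=64. Local minima of Q: Q(-4)=128, Q(2)=-304.
So the global minimum of psi is P(-3) + Q(2) − 4 = -279 − 304 − 4 = -587, attained at (-3, 2).

(-3, 2)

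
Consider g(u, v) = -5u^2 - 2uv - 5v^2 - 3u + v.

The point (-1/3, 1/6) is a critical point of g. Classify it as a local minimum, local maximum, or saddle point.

local maximum

The Hessian of g is constant: H = [[-10, -2], [-2, -10]].
det(H) = (-10)·(-10) − (-2)² = 96.
det(H) > 0 and tr(H) = -20 < 0, so H is negative definite and the point is a local maximum.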